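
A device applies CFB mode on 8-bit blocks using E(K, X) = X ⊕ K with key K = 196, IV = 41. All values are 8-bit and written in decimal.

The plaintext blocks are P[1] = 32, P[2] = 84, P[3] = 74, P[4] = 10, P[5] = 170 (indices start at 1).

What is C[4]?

CFB encryption: C_i = P_i ⊕ E(K, C_{i−1}), with C_{0} = IV.
C[1]: E(K, 41) = 237; 32 ⊕ 237 = 205.
C[2]: E(K, 205) = 9; 84 ⊕ 9 = 93.
C[3]: E(K, 93) = 153; 74 ⊕ 153 = 211.
C[4]: E(K, 211) = 23; 10 ⊕ 23 = 29.

C[4] = 29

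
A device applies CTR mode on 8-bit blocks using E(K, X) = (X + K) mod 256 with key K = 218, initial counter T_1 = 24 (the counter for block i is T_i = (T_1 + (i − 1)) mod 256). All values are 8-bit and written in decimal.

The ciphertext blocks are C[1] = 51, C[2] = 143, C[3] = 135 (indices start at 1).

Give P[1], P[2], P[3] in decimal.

CTR decryption: S_i = E(K, T_i) where T_i is the counter for block i; P_i = C_i ⊕ S_i.
P[1]: T = 24, S = E(K, T) = 242; 51 ⊕ 242 = 193.
P[2]: T = 25, S = E(K, T) = 243; 143 ⊕ 243 = 124.
P[3]: T = 26, S = E(K, T) = 244; 135 ⊕ 244 = 115.

P[1] = 193, P[2] = 124, P[3] = 115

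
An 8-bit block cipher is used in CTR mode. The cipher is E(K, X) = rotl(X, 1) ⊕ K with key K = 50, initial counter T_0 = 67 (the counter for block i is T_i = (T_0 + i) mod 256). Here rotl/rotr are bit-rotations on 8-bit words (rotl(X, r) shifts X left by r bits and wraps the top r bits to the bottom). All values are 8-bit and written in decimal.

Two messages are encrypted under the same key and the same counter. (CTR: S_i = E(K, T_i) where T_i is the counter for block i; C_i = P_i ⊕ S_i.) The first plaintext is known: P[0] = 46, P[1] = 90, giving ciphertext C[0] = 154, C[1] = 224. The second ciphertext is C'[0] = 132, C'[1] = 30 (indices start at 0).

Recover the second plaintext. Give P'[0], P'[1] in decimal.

In CTR with a reused counter, both messages share the same keystream S_i, so C_i ⊕ C'_i = P_i ⊕ P'_i and thus P'_i = P_i ⊕ C_i ⊕ C'_i.
P'[0]: 46 ⊕ 154 ⊕ 132 = 48.
P'[1]: 90 ⊕ 224 ⊕ 30 = 164.

P'[0] = 48, P'[1] = 164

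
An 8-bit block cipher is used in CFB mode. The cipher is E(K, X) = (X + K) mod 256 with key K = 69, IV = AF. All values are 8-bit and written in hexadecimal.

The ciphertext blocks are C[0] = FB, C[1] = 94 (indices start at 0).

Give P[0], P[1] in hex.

CFB decryption: P_i = C_i ⊕ E(K, C_{i−1}), with C_{−1} = IV.
P[0]: E(K, AF) = 18; FB ⊕ 18 = E3.
P[1]: E(K, FB) = 64; 94 ⊕ 64 = F0.

P[0] = E3, P[1] = F0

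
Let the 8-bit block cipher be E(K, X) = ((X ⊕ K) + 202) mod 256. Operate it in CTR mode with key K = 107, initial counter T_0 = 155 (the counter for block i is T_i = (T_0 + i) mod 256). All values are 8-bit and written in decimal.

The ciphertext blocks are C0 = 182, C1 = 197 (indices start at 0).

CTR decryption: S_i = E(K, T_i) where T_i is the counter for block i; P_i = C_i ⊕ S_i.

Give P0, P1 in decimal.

P0: T = 155, S = E(K, T) = 186; 182 ⊕ 186 = 12.
P1: T = 156, S = E(K, T) = 193; 197 ⊕ 193 = 4.

P0 = 12, P1 = 4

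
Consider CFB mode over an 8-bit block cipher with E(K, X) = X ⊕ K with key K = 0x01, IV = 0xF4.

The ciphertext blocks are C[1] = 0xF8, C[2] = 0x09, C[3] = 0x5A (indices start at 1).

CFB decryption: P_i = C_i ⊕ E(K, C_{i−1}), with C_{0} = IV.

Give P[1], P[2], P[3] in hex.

P[1]: E(K, 0xF4) = 0xF5; 0xF8 ⊕ 0xF5 = 0x0D.
P[2]: E(K, 0xF8) = 0xF9; 0x09 ⊕ 0xF9 = 0xF0.
P[3]: E(K, 0x09) = 0x08; 0x5A ⊕ 0x08 = 0x52.

P[1] = 0x0D, P[2] = 0xF0, P[3] = 0x52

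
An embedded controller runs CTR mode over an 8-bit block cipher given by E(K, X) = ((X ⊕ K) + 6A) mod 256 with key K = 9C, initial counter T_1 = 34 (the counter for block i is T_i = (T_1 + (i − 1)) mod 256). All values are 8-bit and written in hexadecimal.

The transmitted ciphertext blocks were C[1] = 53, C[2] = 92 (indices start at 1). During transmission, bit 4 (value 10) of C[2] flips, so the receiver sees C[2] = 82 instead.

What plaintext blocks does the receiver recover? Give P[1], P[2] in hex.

CTR decryption: S_i = E(K, T_i) where T_i is the counter for block i; P_i = C_i ⊕ S_i.
Only C[2] changed, to 82. In CTR, a change in C_i flips the same bit in P_i only; the keystream is unaffected. Decrypting the received ciphertext:
P[1]: T = 34, S = E(K, T) = 12; 53 ⊕ 12 = 41.
P[2]: T = 35, S = E(K, T) = 13; 82 ⊕ 13 = 91.
Blocks that differ from the original plaintext: P[2].

P[1] = 41, P[2] = 91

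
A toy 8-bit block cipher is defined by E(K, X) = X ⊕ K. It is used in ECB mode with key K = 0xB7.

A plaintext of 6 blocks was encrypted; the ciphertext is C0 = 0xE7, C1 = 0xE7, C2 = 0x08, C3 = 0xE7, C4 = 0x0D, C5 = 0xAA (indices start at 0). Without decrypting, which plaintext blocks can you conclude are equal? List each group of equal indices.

ECB encrypts each block independently with the same key, so equal ciphertext blocks imply equal plaintext blocks.
C0 = C1 = C3 = 0xE7, so P0 = P1 = P3.

P0 = P1 = P3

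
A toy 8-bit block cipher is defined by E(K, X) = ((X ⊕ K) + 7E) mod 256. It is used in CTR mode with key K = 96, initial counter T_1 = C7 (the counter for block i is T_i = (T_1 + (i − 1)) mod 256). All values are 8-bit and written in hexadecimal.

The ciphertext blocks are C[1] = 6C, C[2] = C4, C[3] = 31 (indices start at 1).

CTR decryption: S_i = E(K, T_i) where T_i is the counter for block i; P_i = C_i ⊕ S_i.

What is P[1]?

P[1]: T = C7, S = E(K, T) = CF; 6C ⊕ CF = A3.

P[1] = A3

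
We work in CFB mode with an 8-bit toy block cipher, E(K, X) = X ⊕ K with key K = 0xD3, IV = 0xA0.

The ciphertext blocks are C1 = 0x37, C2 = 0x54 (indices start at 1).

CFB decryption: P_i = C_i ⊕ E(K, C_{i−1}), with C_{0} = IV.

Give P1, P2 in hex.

P1 = 0x44, P2 = 0xB0

P1: E(K, 0xA0) = 0x73; 0x37 ⊕ 0x73 = 0x44.
P2: E(K, 0x37) = 0xE4; 0x54 ⊕ 0xE4 = 0xB0.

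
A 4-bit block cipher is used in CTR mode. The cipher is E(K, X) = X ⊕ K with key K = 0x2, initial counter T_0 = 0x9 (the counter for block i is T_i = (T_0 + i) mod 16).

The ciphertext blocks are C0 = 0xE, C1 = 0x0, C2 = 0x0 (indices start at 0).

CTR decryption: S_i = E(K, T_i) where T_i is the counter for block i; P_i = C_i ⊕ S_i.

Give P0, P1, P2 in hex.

P0 = 0x5, P1 = 0x8, P2 = 0x9

P0: T = 0x9, S = E(K, T) = 0xB; 0xE ⊕ 0xB = 0x5.
P1: T = 0xA, S = E(K, T) = 0x8; 0x0 ⊕ 0x8 = 0x8.
P2: T = 0xB, S = E(K, T) = 0x9; 0x0 ⊕ 0x9 = 0x9.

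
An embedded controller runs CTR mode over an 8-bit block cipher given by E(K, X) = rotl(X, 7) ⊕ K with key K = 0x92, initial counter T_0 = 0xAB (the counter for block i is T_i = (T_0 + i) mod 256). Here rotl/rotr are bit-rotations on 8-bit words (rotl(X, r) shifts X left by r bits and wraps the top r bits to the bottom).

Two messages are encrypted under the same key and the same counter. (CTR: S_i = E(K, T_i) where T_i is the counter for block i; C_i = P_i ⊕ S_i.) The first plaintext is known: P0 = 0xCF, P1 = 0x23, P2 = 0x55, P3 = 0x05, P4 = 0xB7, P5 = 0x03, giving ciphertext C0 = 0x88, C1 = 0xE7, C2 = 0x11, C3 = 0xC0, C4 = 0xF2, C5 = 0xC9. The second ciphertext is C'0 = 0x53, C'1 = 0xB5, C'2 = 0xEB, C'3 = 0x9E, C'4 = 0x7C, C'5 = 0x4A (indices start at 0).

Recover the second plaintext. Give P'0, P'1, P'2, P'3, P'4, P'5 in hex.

P'0 = 0x14, P'1 = 0x71, P'2 = 0xAF, P'3 = 0x5B, P'4 = 0x39, P'5 = 0x80

In CTR with a reused counter, both messages share the same keystream S_i, so C_i ⊕ C'_i = P_i ⊕ P'_i and thus P'_i = P_i ⊕ C_i ⊕ C'_i.
P'0: 0xCF ⊕ 0x88 ⊕ 0x53 = 0x14.
P'1: 0x23 ⊕ 0xE7 ⊕ 0xB5 = 0x71.
P'2: 0x55 ⊕ 0x11 ⊕ 0xEB = 0xAF.
P'3: 0x05 ⊕ 0xC0 ⊕ 0x9E = 0x5B.
P'4: 0xB7 ⊕ 0xF2 ⊕ 0x7C = 0x39.
P'5: 0x03 ⊕ 0xC9 ⊕ 0x4A = 0x80.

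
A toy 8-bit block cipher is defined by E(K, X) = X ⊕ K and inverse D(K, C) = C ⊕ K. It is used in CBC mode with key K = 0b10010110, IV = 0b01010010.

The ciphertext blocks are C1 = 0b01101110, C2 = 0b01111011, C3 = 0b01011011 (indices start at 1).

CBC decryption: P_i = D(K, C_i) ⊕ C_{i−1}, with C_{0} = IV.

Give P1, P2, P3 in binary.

P1 = 0b10101010, P2 = 0b10000011, P3 = 0b10110110

P1: D(K, 0b01101110) = 0b11111000; 0b11111000 ⊕ 0b01010010 = 0b10101010.
P2: D(K, 0b01111011) = 0b11101101; 0b11101101 ⊕ 0b01101110 = 0b10000011.
P3: D(K, 0b01011011) = 0b11001101; 0b11001101 ⊕ 0b01111011 = 0b10110110.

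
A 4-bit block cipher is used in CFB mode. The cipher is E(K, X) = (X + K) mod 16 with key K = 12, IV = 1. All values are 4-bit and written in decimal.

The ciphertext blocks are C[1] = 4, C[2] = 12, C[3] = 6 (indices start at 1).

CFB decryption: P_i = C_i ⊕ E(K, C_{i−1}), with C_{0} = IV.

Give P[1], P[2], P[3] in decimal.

P[1]: E(K, 1) = 13; 4 ⊕ 13 = 9.
P[2]: E(K, 4) = 0; 12 ⊕ 0 = 12.
P[3]: E(K, 12) = 8; 6 ⊕ 8 = 14.

P[1] = 9, P[2] = 12, P[3] = 14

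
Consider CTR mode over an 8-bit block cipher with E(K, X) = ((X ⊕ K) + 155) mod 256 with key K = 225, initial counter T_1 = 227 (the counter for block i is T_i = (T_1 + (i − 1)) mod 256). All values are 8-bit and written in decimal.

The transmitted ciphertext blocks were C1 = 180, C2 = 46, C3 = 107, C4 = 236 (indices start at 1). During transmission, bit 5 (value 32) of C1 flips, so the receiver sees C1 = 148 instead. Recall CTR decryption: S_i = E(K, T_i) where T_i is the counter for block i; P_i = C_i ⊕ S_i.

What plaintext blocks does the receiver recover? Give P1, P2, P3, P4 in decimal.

Only C1 changed, to 148. In CTR, a change in C_i flips the same bit in P_i only; the keystream is unaffected. Decrypting the received ciphertext:
P1: T = 227, S = E(K, T) = 157; 148 ⊕ 157 = 9.
P2: T = 228, S = E(K, T) = 160; 46 ⊕ 160 = 142.
P3: T = 229, S = E(K, T) = 159; 107 ⊕ 159 = 244.
P4: T = 230, S = E(K, T) = 162; 236 ⊕ 162 = 78.
Blocks that differ from the original plaintext: P1.

P1 = 9, P2 = 142, P3 = 244, P4 = 78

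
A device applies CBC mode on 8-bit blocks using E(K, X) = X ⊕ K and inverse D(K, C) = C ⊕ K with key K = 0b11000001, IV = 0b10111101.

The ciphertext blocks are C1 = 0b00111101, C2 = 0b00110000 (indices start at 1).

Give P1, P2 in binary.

CBC decryption: P_i = D(K, C_i) ⊕ C_{i−1}, with C_{0} = IV.
P1: D(K, 0b00111101) = 0b11111100; 0b11111100 ⊕ 0b10111101 = 0b01000001.
P2: D(K, 0b00110000) = 0b11110001; 0b11110001 ⊕ 0b00111101 = 0b11001100.

P1 = 0b01000001, P2 = 0b11001100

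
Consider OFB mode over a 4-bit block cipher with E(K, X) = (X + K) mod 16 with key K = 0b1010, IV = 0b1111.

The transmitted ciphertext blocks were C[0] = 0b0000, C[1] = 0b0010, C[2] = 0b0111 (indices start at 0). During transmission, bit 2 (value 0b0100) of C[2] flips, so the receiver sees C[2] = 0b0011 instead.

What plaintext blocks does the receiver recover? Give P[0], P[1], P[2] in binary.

OFB decryption: S_i = E(K, S_{i−1}) with S_{−1} = IV; P_i = C_i ⊕ S_i.
Only C[2] changed, to 0b0011. In OFB, a change in C_i flips the same bit in P_i only; the keystream is unaffected. Decrypting the received ciphertext:
P[0]: S = E(K, 0b1111) = 0b1001; 0b0000 ⊕ 0b1001 = 0b1001.
P[1]: S = E(K, 0b1001) = 0b0011; 0b0010 ⊕ 0b0011 = 0b0001.
P[2]: S = E(K, 0b0011) = 0b1101; 0b0011 ⊕ 0b1101 = 0b1110.
Blocks that differ from the original plaintext: P[2].

P[0] = 0b1001, P[1] = 0b0001, P[2] = 0b1110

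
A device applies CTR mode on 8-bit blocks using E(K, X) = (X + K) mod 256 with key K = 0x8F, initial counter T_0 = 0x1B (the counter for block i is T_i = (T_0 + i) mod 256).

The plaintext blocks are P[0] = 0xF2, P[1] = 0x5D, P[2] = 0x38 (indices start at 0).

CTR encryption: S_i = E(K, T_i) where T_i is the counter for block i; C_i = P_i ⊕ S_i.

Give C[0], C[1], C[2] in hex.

C[0] = 0x58, C[1] = 0xF6, C[2] = 0x94

C[0]: T = 0x1B, S = E(K, T) = 0xAA; 0xF2 ⊕ 0xAA = 0x58.
C[1]: T = 0x1C, S = E(K, T) = 0xAB; 0x5D ⊕ 0xAB = 0xF6.
C[2]: T = 0x1D, S = E(K, T) = 0xAC; 0x38 ⊕ 0xAC = 0x94.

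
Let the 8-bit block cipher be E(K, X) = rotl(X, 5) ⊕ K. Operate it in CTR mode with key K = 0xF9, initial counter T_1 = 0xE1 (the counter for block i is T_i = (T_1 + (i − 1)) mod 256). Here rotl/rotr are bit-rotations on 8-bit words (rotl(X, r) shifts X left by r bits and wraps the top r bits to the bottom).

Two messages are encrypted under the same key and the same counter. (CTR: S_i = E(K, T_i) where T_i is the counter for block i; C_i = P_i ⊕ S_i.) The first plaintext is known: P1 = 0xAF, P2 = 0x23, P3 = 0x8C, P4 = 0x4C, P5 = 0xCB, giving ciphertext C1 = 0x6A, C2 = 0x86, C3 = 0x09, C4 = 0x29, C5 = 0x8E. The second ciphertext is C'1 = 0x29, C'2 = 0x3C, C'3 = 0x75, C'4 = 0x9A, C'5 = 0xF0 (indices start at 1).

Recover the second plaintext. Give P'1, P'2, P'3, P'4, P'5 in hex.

P'1 = 0xEC, P'2 = 0x99, P'3 = 0xF0, P'4 = 0xFF, P'5 = 0xB5

In CTR with a reused counter, both messages share the same keystream S_i, so C_i ⊕ C'_i = P_i ⊕ P'_i and thus P'_i = P_i ⊕ C_i ⊕ C'_i.
P'1: 0xAF ⊕ 0x6A ⊕ 0x29 = 0xEC.
P'2: 0x23 ⊕ 0x86 ⊕ 0x3C = 0x99.
P'3: 0x8C ⊕ 0x09 ⊕ 0x75 = 0xF0.
P'4: 0x4C ⊕ 0x29 ⊕ 0x9A = 0xFF.
P'5: 0xCB ⊕ 0x8E ⊕ 0xF0 = 0xB5.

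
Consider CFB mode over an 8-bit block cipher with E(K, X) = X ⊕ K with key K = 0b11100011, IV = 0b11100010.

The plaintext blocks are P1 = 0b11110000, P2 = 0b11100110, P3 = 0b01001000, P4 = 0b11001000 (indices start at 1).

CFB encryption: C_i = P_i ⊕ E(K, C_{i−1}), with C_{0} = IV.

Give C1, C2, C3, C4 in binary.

C1: E(K, 0b11100010) = 0b00000001; 0b11110000 ⊕ 0b00000001 = 0b11110001.
C2: E(K, 0b11110001) = 0b00010010; 0b11100110 ⊕ 0b00010010 = 0b11110100.
C3: E(K, 0b11110100) = 0b00010111; 0b01001000 ⊕ 0b00010111 = 0b01011111.
C4: E(K, 0b01011111) = 0b10111100; 0b11001000 ⊕ 0b10111100 = 0b01110100.

C1 = 0b11110001, C2 = 0b11110100, C3 = 0b01011111, C4 = 0b01110100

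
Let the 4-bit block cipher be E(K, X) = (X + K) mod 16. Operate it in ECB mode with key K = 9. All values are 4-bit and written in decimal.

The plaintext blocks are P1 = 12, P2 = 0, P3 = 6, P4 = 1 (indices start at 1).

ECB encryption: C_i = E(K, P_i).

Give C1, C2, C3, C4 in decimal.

C1 = 5, C2 = 9, C3 = 15, C4 = 10

C1: E(K, 12) = 5.
C2: E(K, 0) = 9.
C3: E(K, 6) = 15.
C4: E(K, 1) = 10.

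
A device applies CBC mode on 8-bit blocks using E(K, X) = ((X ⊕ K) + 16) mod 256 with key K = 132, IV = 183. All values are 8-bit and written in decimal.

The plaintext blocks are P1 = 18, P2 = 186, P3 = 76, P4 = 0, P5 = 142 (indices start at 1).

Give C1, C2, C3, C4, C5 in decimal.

CBC encryption: C_i = E(K, P_i ⊕ C_{i−1}), with C_{0} = IV.
C1: P1 ⊕ 183 = 165; E(K, 165) = 49.
C2: P2 ⊕ 49 = 139; E(K, 139) = 31.
C3: P3 ⊕ 31 = 83; E(K, 83) = 231.
C4: P4 ⊕ 231 = 231; E(K, 231) = 115.
C5: P5 ⊕ 115 = 253; E(K, 253) = 137.

C1 = 49, C2 = 31, C3 = 231, C4 = 115, C5 = 137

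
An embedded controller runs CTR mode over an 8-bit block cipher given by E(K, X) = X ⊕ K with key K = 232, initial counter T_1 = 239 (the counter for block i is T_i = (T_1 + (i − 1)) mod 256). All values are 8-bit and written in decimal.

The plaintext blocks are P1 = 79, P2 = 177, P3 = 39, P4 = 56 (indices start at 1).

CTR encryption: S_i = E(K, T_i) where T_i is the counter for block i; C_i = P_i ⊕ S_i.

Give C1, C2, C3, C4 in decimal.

C1: T = 239, S = E(K, T) = 7; 79 ⊕ 7 = 72.
C2: T = 240, S = E(K, T) = 24; 177 ⊕ 24 = 169.
C3: T = 241, S = E(K, T) = 25; 39 ⊕ 25 = 62.
C4: T = 242, S = E(K, T) = 26; 56 ⊕ 26 = 34.

C1 = 72, C2 = 169, C3 = 62, C4 = 34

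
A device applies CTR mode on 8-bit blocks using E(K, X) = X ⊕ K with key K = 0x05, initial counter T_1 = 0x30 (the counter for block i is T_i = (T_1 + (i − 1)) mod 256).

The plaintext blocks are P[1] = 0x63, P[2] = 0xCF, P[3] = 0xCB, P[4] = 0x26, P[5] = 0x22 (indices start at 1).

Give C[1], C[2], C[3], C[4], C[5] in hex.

C[1] = 0x56, C[2] = 0xFB, C[3] = 0xFC, C[4] = 0x10, C[5] = 0x13

CTR encryption: S_i = E(K, T_i) where T_i is the counter for block i; C_i = P_i ⊕ S_i.
C[1]: T = 0x30, S = E(K, T) = 0x35; 0x63 ⊕ 0x35 = 0x56.
C[2]: T = 0x31, S = E(K, T) = 0x34; 0xCF ⊕ 0x34 = 0xFB.
C[3]: T = 0x32, S = E(K, T) = 0x37; 0xCB ⊕ 0x37 = 0xFC.
C[4]: T = 0x33, S = E(K, T) = 0x36; 0x26 ⊕ 0x36 = 0x10.
C[5]: T = 0x34, S = E(K, T) = 0x31; 0x22 ⊕ 0x31 = 0x13.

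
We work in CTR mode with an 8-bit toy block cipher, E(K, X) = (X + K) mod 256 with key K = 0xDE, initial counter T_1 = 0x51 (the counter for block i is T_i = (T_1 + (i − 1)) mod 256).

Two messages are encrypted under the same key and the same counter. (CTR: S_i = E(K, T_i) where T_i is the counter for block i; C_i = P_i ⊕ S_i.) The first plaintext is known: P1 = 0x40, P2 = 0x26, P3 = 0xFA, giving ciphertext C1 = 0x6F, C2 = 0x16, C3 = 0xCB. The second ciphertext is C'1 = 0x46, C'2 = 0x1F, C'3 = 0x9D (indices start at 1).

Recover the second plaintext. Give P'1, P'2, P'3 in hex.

In CTR with a reused counter, both messages share the same keystream S_i, so C_i ⊕ C'_i = P_i ⊕ P'_i and thus P'_i = P_i ⊕ C_i ⊕ C'_i.
P'1: 0x40 ⊕ 0x6F ⊕ 0x46 = 0x69.
P'2: 0x26 ⊕ 0x16 ⊕ 0x1F = 0x2F.
P'3: 0xFA ⊕ 0xCB ⊕ 0x9D = 0xAC.

P'1 = 0x69, P'2 = 0x2F, P'3 = 0xAC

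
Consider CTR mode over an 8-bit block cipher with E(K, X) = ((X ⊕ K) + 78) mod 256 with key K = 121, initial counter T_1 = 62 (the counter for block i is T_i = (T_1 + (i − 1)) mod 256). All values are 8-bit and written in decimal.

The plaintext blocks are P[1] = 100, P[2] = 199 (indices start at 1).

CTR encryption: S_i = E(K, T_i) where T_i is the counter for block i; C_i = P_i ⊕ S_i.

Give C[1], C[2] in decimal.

C[1] = 241, C[2] = 83

C[1]: T = 62, S = E(K, T) = 149; 100 ⊕ 149 = 241.
C[2]: T = 63, S = E(K, T) = 148; 199 ⊕ 148 = 83.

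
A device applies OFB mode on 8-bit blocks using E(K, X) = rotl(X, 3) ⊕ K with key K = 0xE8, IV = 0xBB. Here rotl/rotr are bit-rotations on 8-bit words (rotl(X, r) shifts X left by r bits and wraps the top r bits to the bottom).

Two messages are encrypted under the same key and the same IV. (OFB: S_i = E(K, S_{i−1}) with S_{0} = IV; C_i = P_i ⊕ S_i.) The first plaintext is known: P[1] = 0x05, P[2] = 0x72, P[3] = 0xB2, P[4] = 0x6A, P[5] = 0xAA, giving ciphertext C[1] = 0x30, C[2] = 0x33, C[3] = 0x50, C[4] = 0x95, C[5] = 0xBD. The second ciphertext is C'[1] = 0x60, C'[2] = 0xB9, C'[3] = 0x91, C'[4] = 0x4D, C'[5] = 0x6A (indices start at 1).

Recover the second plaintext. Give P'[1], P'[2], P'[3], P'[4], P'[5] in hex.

P'[1] = 0x55, P'[2] = 0xF8, P'[3] = 0x73, P'[4] = 0xB2, P'[5] = 0x7D

In OFB with a reused IV, both messages share the same keystream S_i, so C_i ⊕ C'_i = P_i ⊕ P'_i and thus P'_i = P_i ⊕ C_i ⊕ C'_i.
P'[1]: 0x05 ⊕ 0x30 ⊕ 0x60 = 0x55.
P'[2]: 0x72 ⊕ 0x33 ⊕ 0xB9 = 0xF8.
P'[3]: 0xB2 ⊕ 0x50 ⊕ 0x91 = 0x73.
P'[4]: 0x6A ⊕ 0x95 ⊕ 0x4D = 0xB2.
P'[5]: 0xAA ⊕ 0xBD ⊕ 0x6A = 0x7D.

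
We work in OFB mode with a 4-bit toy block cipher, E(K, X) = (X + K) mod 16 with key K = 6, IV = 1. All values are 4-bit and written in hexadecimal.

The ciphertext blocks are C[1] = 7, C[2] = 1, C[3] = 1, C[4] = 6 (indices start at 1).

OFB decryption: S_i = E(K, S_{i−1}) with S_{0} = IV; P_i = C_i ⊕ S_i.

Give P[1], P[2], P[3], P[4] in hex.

P[1]: S = E(K, 1) = 7; 7 ⊕ 7 = 0.
P[2]: S = E(K, 7) = D; 1 ⊕ D = C.
P[3]: S = E(K, D) = 3; 1 ⊕ 3 = 2.
P[4]: S = E(K, 3) = 9; 6 ⊕ 9 = F.

P[1] = 0, P[2] = C, P[3] = 2, P[4] = F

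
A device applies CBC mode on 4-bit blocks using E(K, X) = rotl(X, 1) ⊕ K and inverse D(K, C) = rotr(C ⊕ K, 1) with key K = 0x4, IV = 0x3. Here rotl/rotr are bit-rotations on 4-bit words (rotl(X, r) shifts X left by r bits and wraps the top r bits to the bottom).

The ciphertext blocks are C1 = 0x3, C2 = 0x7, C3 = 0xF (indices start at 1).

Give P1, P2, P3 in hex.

P1 = 0x8, P2 = 0xA, P3 = 0xA

CBC decryption: P_i = D(K, C_i) ⊕ C_{i−1}, with C_{0} = IV.
P1: D(K, 0x3) = 0xB; 0xB ⊕ 0x3 = 0x8.
P2: D(K, 0x7) = 0x9; 0x9 ⊕ 0x3 = 0xA.
P3: D(K, 0xF) = 0xD; 0xD ⊕ 0x7 = 0xA.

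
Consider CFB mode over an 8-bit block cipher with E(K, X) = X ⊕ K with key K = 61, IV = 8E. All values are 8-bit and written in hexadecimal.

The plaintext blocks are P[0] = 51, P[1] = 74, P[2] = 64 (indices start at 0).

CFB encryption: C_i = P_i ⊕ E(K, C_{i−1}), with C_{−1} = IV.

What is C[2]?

C[0]: E(K, 8E) = EF; 51 ⊕ EF = BE.
C[1]: E(K, BE) = DF; 74 ⊕ DF = AB.
C[2]: E(K, AB) = CA; 64 ⊕ CA = AE.

C[2] = AE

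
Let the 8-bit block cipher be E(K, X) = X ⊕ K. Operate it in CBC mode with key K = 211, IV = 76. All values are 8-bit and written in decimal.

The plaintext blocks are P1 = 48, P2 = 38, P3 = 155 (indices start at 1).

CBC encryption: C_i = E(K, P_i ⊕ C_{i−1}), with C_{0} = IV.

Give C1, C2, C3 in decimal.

C1 = 175, C2 = 90, C3 = 18

C1: P1 ⊕ 76 = 124; E(K, 124) = 175.
C2: P2 ⊕ 175 = 137; E(K, 137) = 90.
C3: P3 ⊕ 90 = 193; E(K, 193) = 18.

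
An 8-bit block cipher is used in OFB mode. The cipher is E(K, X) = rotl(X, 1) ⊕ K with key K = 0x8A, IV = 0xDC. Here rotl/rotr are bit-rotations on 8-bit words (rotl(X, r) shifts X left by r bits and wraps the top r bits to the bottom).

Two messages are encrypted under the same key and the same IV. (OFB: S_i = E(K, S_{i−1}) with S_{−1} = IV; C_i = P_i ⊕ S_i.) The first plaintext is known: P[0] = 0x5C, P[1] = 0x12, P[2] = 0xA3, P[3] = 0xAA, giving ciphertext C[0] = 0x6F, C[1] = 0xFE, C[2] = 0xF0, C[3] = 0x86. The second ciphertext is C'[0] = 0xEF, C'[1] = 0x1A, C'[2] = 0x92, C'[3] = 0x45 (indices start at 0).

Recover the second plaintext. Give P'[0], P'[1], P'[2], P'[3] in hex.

In OFB with a reused IV, both messages share the same keystream S_i, so C_i ⊕ C'_i = P_i ⊕ P'_i and thus P'_i = P_i ⊕ C_i ⊕ C'_i.
P'[0]: 0x5C ⊕ 0x6F ⊕ 0xEF = 0xDC.
P'[1]: 0x12 ⊕ 0xFE ⊕ 0x1A = 0xF6.
P'[2]: 0xA3 ⊕ 0xF0 ⊕ 0x92 = 0xC1.
P'[3]: 0xAA ⊕ 0x86 ⊕ 0x45 = 0x69.

P'[0] = 0xDC, P'[1] = 0xF6, P'[2] = 0xC1, P'[3] = 0x69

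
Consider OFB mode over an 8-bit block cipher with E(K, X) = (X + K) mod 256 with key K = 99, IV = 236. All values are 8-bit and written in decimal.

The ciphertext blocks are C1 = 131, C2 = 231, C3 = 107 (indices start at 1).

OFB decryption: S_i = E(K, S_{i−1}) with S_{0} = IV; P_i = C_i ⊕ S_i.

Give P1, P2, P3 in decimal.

P1 = 204, P2 = 85, P3 = 126

P1: S = E(K, 236) = 79; 131 ⊕ 79 = 204.
P2: S = E(K, 79) = 178; 231 ⊕ 178 = 85.
P3: S = E(K, 178) = 21; 107 ⊕ 21 = 126.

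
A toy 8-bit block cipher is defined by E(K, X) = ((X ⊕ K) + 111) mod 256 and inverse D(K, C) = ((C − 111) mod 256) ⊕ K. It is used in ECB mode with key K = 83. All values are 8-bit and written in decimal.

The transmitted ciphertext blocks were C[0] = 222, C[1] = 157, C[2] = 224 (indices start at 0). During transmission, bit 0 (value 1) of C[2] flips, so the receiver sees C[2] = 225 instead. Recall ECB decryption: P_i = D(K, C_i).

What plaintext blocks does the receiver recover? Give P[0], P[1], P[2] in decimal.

Only C[2] changed, to 225. In ECB, a change in C_i affects only P_i. Decrypting the received ciphertext:
P[0]: D(K, 222) = 60.
P[1]: D(K, 157) = 125.
P[2]: D(K, 225) = 33.
Blocks that differ from the original plaintext: P[2].

P[0] = 60, P[1] = 125, P[2] = 33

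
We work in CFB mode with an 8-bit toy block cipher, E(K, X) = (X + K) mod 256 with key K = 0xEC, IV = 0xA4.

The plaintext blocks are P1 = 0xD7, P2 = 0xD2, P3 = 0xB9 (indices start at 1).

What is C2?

CFB encryption: C_i = P_i ⊕ E(K, C_{i−1}), with C_{0} = IV.
C1: E(K, 0xA4) = 0x90; 0xD7 ⊕ 0x90 = 0x47.
C2: E(K, 0x47) = 0x33; 0xD2 ⊕ 0x33 = 0xE1.

C2 = 0xE1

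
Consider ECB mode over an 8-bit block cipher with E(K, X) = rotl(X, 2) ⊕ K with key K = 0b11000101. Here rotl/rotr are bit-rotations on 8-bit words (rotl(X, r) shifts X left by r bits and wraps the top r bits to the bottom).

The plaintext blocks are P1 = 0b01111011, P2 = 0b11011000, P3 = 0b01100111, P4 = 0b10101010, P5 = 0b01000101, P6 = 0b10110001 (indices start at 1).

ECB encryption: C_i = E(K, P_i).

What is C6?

C6: E(K, 0b10110001) = 0b00000011.

C6 = 0b00000011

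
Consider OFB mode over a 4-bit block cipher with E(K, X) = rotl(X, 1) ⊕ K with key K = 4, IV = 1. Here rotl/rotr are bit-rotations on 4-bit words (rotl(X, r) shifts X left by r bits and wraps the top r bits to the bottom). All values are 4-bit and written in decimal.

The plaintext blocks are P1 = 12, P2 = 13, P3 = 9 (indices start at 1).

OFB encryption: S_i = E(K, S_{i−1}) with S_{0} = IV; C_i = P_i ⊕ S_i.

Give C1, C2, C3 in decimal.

C1 = 10, C2 = 5, C3 = 12

C1: S = E(K, 1) = 6; 12 ⊕ 6 = 10.
C2: S = E(K, 6) = 8; 13 ⊕ 8 = 5.
C3: S = E(K, 8) = 5; 9 ⊕ 5 = 12.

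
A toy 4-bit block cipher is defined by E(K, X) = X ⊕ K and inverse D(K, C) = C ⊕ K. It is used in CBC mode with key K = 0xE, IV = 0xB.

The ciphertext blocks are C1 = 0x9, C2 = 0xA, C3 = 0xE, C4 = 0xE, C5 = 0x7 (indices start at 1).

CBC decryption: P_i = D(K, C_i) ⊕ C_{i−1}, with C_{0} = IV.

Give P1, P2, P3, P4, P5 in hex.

P1 = 0xC, P2 = 0xD, P3 = 0xA, P4 = 0xE, P5 = 0x7

P1: D(K, 0x9) = 0x7; 0x7 ⊕ 0xB = 0xC.
P2: D(K, 0xA) = 0x4; 0x4 ⊕ 0x9 = 0xD.
P3: D(K, 0xE) = 0x0; 0x0 ⊕ 0xA = 0xA.
P4: D(K, 0xE) = 0x0; 0x0 ⊕ 0xE = 0xE.
P5: D(K, 0x7) = 0x9; 0x9 ⊕ 0xE = 0x7.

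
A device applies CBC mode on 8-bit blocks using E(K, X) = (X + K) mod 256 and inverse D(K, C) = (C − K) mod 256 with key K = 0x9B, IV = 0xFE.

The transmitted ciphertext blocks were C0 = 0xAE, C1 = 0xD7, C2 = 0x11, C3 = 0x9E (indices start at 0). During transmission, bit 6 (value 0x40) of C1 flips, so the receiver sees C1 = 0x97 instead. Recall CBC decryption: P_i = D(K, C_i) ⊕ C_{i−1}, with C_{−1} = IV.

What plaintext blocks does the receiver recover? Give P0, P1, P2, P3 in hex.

Only C1 changed, to 0x97. In CBC, a change in C_i garbles P_i and flips the same bit in P_{i+1}. Decrypting the received ciphertext:
P0: D(K, 0xAE) = 0x13; 0x13 ⊕ 0xFE = 0xED.
P1: D(K, 0x97) = 0xFC; 0xFC ⊕ 0xAE = 0x52.
P2: D(K, 0x11) = 0x76; 0x76 ⊕ 0x97 = 0xE1.
P3: D(K, 0x9E) = 0x03; 0x03 ⊕ 0x11 = 0x12.
Blocks that differ from the original plaintext: P1, P2.

P0 = 0xED, P1 = 0x52, P2 = 0xE1, P3 = 0x12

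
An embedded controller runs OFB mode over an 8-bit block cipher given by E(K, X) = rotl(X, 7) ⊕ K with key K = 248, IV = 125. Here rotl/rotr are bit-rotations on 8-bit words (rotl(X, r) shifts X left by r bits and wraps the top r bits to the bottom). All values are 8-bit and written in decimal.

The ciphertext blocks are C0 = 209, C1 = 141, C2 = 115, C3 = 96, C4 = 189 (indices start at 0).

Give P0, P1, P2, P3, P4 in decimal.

P0 = 151, P1 = 86, P2 = 102, P3 = 18, P4 = 124

OFB decryption: S_i = E(K, S_{i−1}) with S_{−1} = IV; P_i = C_i ⊕ S_i.
P0: S = E(K, 125) = 70; 209 ⊕ 70 = 151.
P1: S = E(K, 70) = 219; 141 ⊕ 219 = 86.
P2: S = E(K, 219) = 21; 115 ⊕ 21 = 102.
P3: S = E(K, 21) = 114; 96 ⊕ 114 = 18.
P4: S = E(K, 114) = 193; 189 ⊕ 193 = 124.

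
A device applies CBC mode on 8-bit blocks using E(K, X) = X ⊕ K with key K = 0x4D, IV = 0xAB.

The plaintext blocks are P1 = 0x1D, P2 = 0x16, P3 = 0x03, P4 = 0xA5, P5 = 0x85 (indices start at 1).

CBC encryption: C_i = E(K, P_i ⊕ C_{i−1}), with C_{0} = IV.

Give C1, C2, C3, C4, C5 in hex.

C1: P1 ⊕ 0xAB = 0xB6; E(K, 0xB6) = 0xFB.
C2: P2 ⊕ 0xFB = 0xED; E(K, 0xED) = 0xA0.
C3: P3 ⊕ 0xA0 = 0xA3; E(K, 0xA3) = 0xEE.
C4: P4 ⊕ 0xEE = 0x4B; E(K, 0x4B) = 0x06.
C5: P5 ⊕ 0x06 = 0x83; E(K, 0x83) = 0xCE.

C1 = 0xFB, C2 = 0xA0, C3 = 0xEE, C4 = 0x06, C5 = 0xCE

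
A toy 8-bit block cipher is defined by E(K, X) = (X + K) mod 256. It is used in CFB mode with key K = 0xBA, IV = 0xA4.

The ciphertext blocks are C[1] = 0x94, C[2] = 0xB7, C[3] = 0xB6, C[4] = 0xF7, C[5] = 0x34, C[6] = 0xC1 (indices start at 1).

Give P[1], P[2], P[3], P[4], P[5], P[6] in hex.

CFB decryption: P_i = C_i ⊕ E(K, C_{i−1}), with C_{0} = IV.
P[1]: E(K, 0xA4) = 0x5E; 0x94 ⊕ 0x5E = 0xCA.
P[2]: E(K, 0x94) = 0x4E; 0xB7 ⊕ 0x4E = 0xF9.
P[3]: E(K, 0xB7) = 0x71; 0xB6 ⊕ 0x71 = 0xC7.
P[4]: E(K, 0xB6) = 0x70; 0xF7 ⊕ 0x70 = 0x87.
P[5]: E(K, 0xF7) = 0xB1; 0x34 ⊕ 0xB1 = 0x85.
P[6]: E(K, 0x34) = 0xEE; 0xC1 ⊕ 0xEE = 0x2F.

P[1] = 0xCA, P[2] = 0xF9, P[3] = 0xC7, P[4] = 0x87, P[5] = 0x85, P[6] = 0x2F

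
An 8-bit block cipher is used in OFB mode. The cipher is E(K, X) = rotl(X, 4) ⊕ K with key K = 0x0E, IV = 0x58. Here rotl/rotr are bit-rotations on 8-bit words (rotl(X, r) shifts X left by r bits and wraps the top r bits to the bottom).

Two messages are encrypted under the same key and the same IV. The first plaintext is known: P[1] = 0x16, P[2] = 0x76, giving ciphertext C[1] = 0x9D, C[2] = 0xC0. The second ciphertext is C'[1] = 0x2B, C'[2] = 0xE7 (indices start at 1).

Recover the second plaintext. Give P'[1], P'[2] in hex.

P'[1] = 0xA0, P'[2] = 0x51

In OFB with a reused IV, both messages share the same keystream S_i, so C_i ⊕ C'_i = P_i ⊕ P'_i and thus P'_i = P_i ⊕ C_i ⊕ C'_i.
P'[1]: 0x16 ⊕ 0x9D ⊕ 0x2B = 0xA0.
P'[2]: 0x76 ⊕ 0xC0 ⊕ 0xE7 = 0x51.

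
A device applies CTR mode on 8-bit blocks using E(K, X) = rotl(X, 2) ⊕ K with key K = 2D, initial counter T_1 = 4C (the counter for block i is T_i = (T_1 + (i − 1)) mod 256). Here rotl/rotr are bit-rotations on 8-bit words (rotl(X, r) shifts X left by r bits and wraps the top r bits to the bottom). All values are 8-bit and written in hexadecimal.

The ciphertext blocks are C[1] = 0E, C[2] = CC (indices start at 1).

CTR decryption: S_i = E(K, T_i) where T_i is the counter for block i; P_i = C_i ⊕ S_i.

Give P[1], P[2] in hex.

P[1]: T = 4C, S = E(K, T) = 1C; 0E ⊕ 1C = 12.
P[2]: T = 4D, S = E(K, T) = 18; CC ⊕ 18 = D4.

P[1] = 12, P[2] = D4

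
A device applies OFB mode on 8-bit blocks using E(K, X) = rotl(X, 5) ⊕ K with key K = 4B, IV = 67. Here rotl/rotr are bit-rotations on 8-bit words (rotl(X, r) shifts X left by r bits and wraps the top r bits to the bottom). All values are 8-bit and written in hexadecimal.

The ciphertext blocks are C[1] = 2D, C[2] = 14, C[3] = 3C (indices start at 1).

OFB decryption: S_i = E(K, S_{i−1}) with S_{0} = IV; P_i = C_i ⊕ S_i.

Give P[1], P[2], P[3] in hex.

P[1] = 8A, P[2] = AB, P[3] = 80

P[1]: S = E(K, 67) = A7; 2D ⊕ A7 = 8A.
P[2]: S = E(K, A7) = BF; 14 ⊕ BF = AB.
P[3]: S = E(K, BF) = BC; 3C ⊕ BC = 80.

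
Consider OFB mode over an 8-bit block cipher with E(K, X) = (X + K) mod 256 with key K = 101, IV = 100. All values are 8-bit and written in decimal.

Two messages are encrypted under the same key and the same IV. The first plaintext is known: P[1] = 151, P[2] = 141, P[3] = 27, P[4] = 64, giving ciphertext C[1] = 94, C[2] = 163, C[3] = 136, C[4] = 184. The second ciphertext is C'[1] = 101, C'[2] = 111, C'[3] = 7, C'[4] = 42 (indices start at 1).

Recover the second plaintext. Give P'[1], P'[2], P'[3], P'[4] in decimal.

P'[1] = 172, P'[2] = 65, P'[3] = 148, P'[4] = 210

In OFB with a reused IV, both messages share the same keystream S_i, so C_i ⊕ C'_i = P_i ⊕ P'_i and thus P'_i = P_i ⊕ C_i ⊕ C'_i.
P'[1]: 151 ⊕ 94 ⊕ 101 = 172.
P'[2]: 141 ⊕ 163 ⊕ 111 = 65.
P'[3]: 27 ⊕ 136 ⊕ 7 = 148.
P'[4]: 64 ⊕ 184 ⊕ 42 = 210.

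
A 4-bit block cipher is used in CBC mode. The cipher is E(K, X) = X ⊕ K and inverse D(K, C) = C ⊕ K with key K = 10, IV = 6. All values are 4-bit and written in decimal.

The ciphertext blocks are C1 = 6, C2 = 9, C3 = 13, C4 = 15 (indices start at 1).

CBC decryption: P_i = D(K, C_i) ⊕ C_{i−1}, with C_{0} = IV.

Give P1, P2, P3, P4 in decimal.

P1: D(K, 6) = 12; 12 ⊕ 6 = 10.
P2: D(K, 9) = 3; 3 ⊕ 6 = 5.
P3: D(K, 13) = 7; 7 ⊕ 9 = 14.
P4: D(K, 15) = 5; 5 ⊕ 13 = 8.

P1 = 10, P2 = 5, P3 = 14, P4 = 8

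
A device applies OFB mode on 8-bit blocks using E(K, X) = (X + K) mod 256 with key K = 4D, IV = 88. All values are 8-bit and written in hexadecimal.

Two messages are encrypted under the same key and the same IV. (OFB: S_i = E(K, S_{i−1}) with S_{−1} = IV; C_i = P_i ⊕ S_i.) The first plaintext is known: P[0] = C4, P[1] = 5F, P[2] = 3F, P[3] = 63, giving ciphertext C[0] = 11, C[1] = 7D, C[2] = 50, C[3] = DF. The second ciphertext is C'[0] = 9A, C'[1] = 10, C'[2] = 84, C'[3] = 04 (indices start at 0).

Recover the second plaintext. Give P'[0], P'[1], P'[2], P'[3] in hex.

P'[0] = 4F, P'[1] = 32, P'[2] = EB, P'[3] = B8

In OFB with a reused IV, both messages share the same keystream S_i, so C_i ⊕ C'_i = P_i ⊕ P'_i and thus P'_i = P_i ⊕ C_i ⊕ C'_i.
P'[0]: C4 ⊕ 11 ⊕ 9A = 4F.
P'[1]: 5F ⊕ 7D ⊕ 10 = 32.
P'[2]: 3F ⊕ 50 ⊕ 84 = EB.
P'[3]: 63 ⊕ DF ⊕ 04 = B8.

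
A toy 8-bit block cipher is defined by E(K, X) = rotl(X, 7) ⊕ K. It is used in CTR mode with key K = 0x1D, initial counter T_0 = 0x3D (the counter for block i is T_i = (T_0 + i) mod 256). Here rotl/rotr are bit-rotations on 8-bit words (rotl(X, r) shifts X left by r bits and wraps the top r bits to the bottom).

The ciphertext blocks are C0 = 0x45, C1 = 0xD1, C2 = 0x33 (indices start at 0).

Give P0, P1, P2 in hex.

P0 = 0xC6, P1 = 0xD3, P2 = 0xB1

CTR decryption: S_i = E(K, T_i) where T_i is the counter for block i; P_i = C_i ⊕ S_i.
P0: T = 0x3D, S = E(K, T) = 0x83; 0x45 ⊕ 0x83 = 0xC6.
P1: T = 0x3E, S = E(K, T) = 0x02; 0xD1 ⊕ 0x02 = 0xD3.
P2: T = 0x3F, S = E(K, T) = 0x82; 0x33 ⊕ 0x82 = 0xB1.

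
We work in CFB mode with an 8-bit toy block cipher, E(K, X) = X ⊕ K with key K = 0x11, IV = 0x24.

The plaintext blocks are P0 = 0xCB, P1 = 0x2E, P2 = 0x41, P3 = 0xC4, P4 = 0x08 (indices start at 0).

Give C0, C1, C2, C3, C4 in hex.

CFB encryption: C_i = P_i ⊕ E(K, C_{i−1}), with C_{−1} = IV.
C0: E(K, 0x24) = 0x35; 0xCB ⊕ 0x35 = 0xFE.
C1: E(K, 0xFE) = 0xEF; 0x2E ⊕ 0xEF = 0xC1.
C2: E(K, 0xC1) = 0xD0; 0x41 ⊕ 0xD0 = 0x91.
C3: E(K, 0x91) = 0x80; 0xC4 ⊕ 0x80 = 0x44.
C4: E(K, 0x44) = 0x55; 0x08 ⊕ 0x55 = 0x5D.

C0 = 0xFE, C1 = 0xC1, C2 = 0x91, C3 = 0x44, C4 = 0x5D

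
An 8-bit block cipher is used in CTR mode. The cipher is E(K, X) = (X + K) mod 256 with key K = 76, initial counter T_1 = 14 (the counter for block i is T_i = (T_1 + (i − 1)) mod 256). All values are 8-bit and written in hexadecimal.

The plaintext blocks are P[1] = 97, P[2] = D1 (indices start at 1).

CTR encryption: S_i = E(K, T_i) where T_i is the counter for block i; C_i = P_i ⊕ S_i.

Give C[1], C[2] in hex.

C[1] = 1D, C[2] = 5A

C[1]: T = 14, S = E(K, T) = 8A; 97 ⊕ 8A = 1D.
C[2]: T = 15, S = E(K, T) = 8B; D1 ⊕ 8B = 5A.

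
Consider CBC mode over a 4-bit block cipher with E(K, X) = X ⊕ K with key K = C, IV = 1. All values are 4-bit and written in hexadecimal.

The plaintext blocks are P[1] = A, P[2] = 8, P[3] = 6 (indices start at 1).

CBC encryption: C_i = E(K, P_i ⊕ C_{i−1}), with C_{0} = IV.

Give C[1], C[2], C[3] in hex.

C[1] = 7, C[2] = 3, C[3] = 9

C[1]: P[1] ⊕ 1 = B; E(K, B) = 7.
C[2]: P[2] ⊕ 7 = F; E(K, F) = 3.
C[3]: P[3] ⊕ 3 = 5; E(K, 5) = 9.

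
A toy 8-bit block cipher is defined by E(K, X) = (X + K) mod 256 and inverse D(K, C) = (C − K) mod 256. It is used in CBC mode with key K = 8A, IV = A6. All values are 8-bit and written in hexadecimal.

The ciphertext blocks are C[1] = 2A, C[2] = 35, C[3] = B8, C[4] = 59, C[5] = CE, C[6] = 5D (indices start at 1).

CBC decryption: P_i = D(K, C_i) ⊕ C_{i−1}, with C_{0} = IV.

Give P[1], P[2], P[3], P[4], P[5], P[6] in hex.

P[1]: D(K, 2A) = A0; A0 ⊕ A6 = 06.
P[2]: D(K, 35) = AB; AB ⊕ 2A = 81.
P[3]: D(K, B8) = 2E; 2E ⊕ 35 = 1B.
P[4]: D(K, 59) = CF; CF ⊕ B8 = 77.
P[5]: D(K, CE) = 44; 44 ⊕ 59 = 1D.
P[6]: D(K, 5D) = D3; D3 ⊕ CE = 1D.

P[1] = 06, P[2] = 81, P[3] = 1B, P[4] = 77, P[5] = 1D, P[6] = 1D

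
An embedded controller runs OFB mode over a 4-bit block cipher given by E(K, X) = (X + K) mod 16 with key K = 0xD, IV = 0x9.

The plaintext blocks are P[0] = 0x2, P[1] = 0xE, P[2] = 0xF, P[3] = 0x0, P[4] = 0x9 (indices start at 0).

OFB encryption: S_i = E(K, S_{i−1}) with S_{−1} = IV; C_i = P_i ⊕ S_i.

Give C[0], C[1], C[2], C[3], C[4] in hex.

C[0] = 0x4, C[1] = 0xD, C[2] = 0xF, C[3] = 0xD, C[4] = 0x3

C[0]: S = E(K, 0x9) = 0x6; 0x2 ⊕ 0x6 = 0x4.
C[1]: S = E(K, 0x6) = 0x3; 0xE ⊕ 0x3 = 0xD.
C[2]: S = E(K, 0x3) = 0x0; 0xF ⊕ 0x0 = 0xF.
C[3]: S = E(K, 0x0) = 0xD; 0x0 ⊕ 0xD = 0xD.
C[4]: S = E(K, 0xD) = 0xA; 0x9 ⊕ 0xA = 0x3.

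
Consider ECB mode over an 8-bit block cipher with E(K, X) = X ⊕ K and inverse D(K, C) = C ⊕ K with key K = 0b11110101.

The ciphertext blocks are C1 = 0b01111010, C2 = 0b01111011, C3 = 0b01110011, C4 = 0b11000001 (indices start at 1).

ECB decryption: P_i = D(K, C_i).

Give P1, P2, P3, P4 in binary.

P1 = 0b10001111, P2 = 0b10001110, P3 = 0b10000110, P4 = 0b00110100

P1: D(K, 0b01111010) = 0b10001111.
P2: D(K, 0b01111011) = 0b10001110.
P3: D(K, 0b01110011) = 0b10000110.
P4: D(K, 0b11000001) = 0b00110100.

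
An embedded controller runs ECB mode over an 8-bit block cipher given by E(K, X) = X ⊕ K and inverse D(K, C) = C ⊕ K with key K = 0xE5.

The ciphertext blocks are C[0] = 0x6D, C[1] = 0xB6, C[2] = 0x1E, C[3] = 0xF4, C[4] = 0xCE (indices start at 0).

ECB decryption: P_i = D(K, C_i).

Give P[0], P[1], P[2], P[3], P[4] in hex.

P[0]: D(K, 0x6D) = 0x88.
P[1]: D(K, 0xB6) = 0x53.
P[2]: D(K, 0x1E) = 0xFB.
P[3]: D(K, 0xF4) = 0x11.
P[4]: D(K, 0xCE) = 0x2B.

P[0] = 0x88, P[1] = 0x53, P[2] = 0xFB, P[3] = 0x11, P[4] = 0x2B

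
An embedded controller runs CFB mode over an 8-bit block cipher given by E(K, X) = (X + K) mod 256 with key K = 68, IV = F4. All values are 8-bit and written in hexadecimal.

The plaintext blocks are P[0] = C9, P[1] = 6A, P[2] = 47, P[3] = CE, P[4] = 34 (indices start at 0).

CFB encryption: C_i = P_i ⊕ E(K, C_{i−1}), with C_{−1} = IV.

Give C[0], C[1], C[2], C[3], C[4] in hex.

C[0] = 95, C[1] = 97, C[2] = B8, C[3] = EE, C[4] = 62

C[0]: E(K, F4) = 5C; C9 ⊕ 5C = 95.
C[1]: E(K, 95) = FD; 6A ⊕ FD = 97.
C[2]: E(K, 97) = FF; 47 ⊕ FF = B8.
C[3]: E(K, B8) = 20; CE ⊕ 20 = EE.
C[4]: E(K, EE) = 56; 34 ⊕ 56 = 62.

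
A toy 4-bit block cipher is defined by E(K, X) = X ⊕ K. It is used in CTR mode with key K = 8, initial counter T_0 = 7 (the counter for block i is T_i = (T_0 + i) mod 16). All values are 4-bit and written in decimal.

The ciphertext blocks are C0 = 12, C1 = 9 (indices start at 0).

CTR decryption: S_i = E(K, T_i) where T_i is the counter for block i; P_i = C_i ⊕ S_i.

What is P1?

P1: T = 8, S = E(K, T) = 0; 9 ⊕ 0 = 9.

P1 = 9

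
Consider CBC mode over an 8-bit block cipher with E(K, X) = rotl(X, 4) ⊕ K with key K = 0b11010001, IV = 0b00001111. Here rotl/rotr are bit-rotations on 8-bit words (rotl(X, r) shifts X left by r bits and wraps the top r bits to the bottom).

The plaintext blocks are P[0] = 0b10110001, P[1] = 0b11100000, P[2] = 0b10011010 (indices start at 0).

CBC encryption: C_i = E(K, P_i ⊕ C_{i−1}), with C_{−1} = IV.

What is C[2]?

C[2] = 0b10111111

C[0]: P[0] ⊕ 0b00001111 = 0b10111110; E(K, 0b10111110) = 0b00111010.
C[1]: P[1] ⊕ 0b00111010 = 0b11011010; E(K, 0b11011010) = 0b01111100.
C[2]: P[2] ⊕ 0b01111100 = 0b11100110; E(K, 0b11100110) = 0b10111111.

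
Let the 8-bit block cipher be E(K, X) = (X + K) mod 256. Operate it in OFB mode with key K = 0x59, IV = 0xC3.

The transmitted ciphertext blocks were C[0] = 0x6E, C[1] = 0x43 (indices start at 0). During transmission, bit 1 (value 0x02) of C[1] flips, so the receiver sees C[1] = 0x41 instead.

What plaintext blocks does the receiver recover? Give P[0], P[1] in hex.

OFB decryption: S_i = E(K, S_{i−1}) with S_{−1} = IV; P_i = C_i ⊕ S_i.
Only C[1] changed, to 0x41. In OFB, a change in C_i flips the same bit in P_i only; the keystream is unaffected. Decrypting the received ciphertext:
P[0]: S = E(K, 0xC3) = 0x1C; 0x6E ⊕ 0x1C = 0x72.
P[1]: S = E(K, 0x1C) = 0x75; 0x41 ⊕ 0x75 = 0x34.
Blocks that differ from the original plaintext: P[1].

P[0] = 0x72, P[1] = 0x34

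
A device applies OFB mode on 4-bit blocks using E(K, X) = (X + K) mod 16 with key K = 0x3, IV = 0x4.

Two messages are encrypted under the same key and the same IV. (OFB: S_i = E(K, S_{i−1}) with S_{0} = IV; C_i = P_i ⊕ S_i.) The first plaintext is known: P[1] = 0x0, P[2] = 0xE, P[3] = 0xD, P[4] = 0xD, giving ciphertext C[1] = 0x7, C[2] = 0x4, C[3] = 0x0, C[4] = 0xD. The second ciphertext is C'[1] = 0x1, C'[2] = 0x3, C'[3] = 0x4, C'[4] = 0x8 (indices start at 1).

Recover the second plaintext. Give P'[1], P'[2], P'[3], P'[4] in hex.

P'[1] = 0x6, P'[2] = 0x9, P'[3] = 0x9, P'[4] = 0x8

In OFB with a reused IV, both messages share the same keystream S_i, so C_i ⊕ C'_i = P_i ⊕ P'_i and thus P'_i = P_i ⊕ C_i ⊕ C'_i.
P'[1]: 0x0 ⊕ 0x7 ⊕ 0x1 = 0x6.
P'[2]: 0xE ⊕ 0x4 ⊕ 0x3 = 0x9.
P'[3]: 0xD ⊕ 0x0 ⊕ 0x4 = 0x9.
P'[4]: 0xD ⊕ 0xD ⊕ 0x8 = 0x8.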